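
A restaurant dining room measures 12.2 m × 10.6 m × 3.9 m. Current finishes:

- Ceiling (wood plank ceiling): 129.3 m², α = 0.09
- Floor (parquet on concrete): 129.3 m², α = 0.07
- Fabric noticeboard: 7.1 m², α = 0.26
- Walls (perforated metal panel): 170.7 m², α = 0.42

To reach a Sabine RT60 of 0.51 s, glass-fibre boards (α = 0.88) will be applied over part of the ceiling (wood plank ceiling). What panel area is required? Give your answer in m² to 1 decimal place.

A₁ = Σ Sᵢαᵢ = 129.3*0.09 + 129.3*0.07 + 7.1*0.26 + 170.7*0.42 = 94.228 sabins.
Required A₂ = 0.161·504.348/0.51 = 159.216 sabins.
Absorption to add: 159.216 − 94.228 = 64.988 sabins.
Each m² of panel replacing the ceiling (wood plank ceiling) adds (0.88 − 0.09) = 0.79 sabins.
Area = ΔA/Δα = 64.988/0.79 = 82.3 m².

82.3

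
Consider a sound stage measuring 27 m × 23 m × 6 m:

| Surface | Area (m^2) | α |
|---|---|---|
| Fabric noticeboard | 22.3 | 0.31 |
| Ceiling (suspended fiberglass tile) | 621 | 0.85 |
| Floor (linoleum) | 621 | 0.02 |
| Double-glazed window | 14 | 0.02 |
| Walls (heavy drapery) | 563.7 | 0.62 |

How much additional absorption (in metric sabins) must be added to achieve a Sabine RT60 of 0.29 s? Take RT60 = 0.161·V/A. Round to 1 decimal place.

1171.6 sabins

Summing Sᵢαᵢ: 6.913 + 527.850 + 12.420 + 0.280 + 349.494 → A₁ = 896.957 sabins.
Target A₂ = 0.161·3726/0.29 = 2068.572 sabins (V = 3726 m³).
ΔA = A₂ − A₁ = 2068.572 − 896.957 = 1171.6 sabins.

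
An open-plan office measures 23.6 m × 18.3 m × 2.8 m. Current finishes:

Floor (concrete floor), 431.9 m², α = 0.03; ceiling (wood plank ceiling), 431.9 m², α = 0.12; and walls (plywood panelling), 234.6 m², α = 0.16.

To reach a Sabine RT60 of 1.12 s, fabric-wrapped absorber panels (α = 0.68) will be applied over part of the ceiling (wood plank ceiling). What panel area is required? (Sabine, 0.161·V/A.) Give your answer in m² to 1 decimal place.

A₁ = Σ Sᵢαᵢ = 431.9×0.03 + 431.9×0.12 + 234.6×0.16 = 102.321 sabins.
V = 1209.264 m³. Target absorption A₂ = 0.161 × 1209.264 / 1.12 = 173.832 sabins.
ΔA needed = 173.832 − 102.321 = 71.511 sabins.
Each m² of panel replacing the ceiling (wood plank ceiling) adds (0.68 − 0.12) = 0.56 sabins.
Panel area = 71.511 / 0.56 = 127.7 m².

127.7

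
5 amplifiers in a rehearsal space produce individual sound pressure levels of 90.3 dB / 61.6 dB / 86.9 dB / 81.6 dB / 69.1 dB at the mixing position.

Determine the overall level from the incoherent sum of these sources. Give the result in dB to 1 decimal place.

92.3 dB

Sum in the linear (power) domain: Σ 10^(Lᵢ/10) = 10^(90.3/10) + 10^(61.6/10) + 10^(86.9/10) + 10^(81.6/10) + 10^(69.1/10) = 1.715e+09.
Back to dB: 10·log₁₀ Σ = 92.3 dB.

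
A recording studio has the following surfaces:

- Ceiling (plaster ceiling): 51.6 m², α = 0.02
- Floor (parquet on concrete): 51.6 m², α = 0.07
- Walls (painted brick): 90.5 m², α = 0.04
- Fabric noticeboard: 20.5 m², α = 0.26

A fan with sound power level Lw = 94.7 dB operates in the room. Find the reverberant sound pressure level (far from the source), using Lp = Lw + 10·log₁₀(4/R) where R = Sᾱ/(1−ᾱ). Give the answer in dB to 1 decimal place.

89.1 dB

Σ(Sᵢαᵢ) = 51.6×0.02 + 51.6×0.07 + 90.5×0.04 + 20.5×0.26 = 13.594; total area S = 214.2 m².
ᾱ = 13.594/214.2 = 0.0635; R = Sᾱ/(1−ᾱ) = 13.594/(1−0.0635) = 14.516 m².
Lp = 94.7 + 10·log₁₀(4/14.516) = 94.7 + (-5.60) = 89.1 dB.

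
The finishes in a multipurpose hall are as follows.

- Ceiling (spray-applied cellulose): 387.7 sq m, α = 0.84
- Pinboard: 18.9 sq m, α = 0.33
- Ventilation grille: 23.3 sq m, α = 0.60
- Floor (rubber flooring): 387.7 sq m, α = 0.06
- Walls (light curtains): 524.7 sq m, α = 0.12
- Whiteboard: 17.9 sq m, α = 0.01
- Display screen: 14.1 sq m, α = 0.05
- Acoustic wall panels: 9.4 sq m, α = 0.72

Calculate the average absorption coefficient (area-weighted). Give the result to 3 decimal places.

S = Σ Sᵢ = 387.7 + 18.9 + 23.3 + 387.7 + 524.7 + 17.9 + 14.1 + 9.4 = 1383.7 sq m.
A = 387.7*0.84 + 18.9*0.33 + 23.3*0.60 + 387.7*0.06 + 524.7*0.12 + 17.9*0.01 + 14.1*0.05 + 9.4*0.72 = 439.763 sabins.
ᾱ = A/S = 0.318.

0.318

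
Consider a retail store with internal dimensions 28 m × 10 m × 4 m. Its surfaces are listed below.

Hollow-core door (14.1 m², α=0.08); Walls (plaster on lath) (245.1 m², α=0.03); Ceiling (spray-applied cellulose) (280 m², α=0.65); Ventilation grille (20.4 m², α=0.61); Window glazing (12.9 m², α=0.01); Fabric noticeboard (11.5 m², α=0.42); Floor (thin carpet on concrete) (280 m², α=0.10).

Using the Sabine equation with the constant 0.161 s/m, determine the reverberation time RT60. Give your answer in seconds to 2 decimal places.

Total absorption A = 14.1×0.08 + 245.1×0.03 + 280×0.65 + 20.4×0.61 + 12.9×0.01 + 11.5×0.42 + 280×0.10
  = 1.128 + 7.353 + 182.000 + 12.444 + 0.129 + 4.830 + 28.000 = 235.884 m² sabins.
Volume V = 28 × 10 × 4 = 1120 m³.
Sabine: RT60 = 0.161 × 1120 / 235.884 = 0.76 s.

0.76 sec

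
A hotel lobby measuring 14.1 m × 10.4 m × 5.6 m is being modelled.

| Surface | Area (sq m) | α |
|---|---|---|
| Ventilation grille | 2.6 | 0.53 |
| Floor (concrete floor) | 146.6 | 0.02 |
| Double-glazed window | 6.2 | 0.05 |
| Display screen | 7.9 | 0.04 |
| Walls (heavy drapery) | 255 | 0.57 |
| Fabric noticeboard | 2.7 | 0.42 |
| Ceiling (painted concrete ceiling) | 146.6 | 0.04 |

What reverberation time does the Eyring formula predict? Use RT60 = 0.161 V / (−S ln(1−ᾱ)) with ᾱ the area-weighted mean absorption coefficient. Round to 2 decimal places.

0.72 s

S = Σ Sᵢ = 567.6 sq m.
Absorption A = 2.6×0.53 + 146.6×0.02 + 6.2×0.05 + 7.9×0.04 + 255×0.57 + 2.7×0.42 + 146.6×0.04 = 157.284 sabins.
Mean coefficient ᾱ = A/S = 0.2771.
Eyring denominator: −S ln(1−ᾱ) = 184.177.
V = 14.1 × 10.4 × 5.6 = 821.184 m³.
RT60 = 0.161 × 821.184 / 184.177 = 0.72 s.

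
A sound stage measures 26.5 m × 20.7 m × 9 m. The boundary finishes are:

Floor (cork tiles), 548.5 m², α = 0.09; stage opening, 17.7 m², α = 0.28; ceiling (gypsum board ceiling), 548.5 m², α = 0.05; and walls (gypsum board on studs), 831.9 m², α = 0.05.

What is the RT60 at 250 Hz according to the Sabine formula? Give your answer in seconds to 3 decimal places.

6.444 sec

Equivalent absorption area: A = 548.5×0.09 + 17.7×0.28 + 548.5×0.05 + 831.9×0.05 = 123.341 m².
V = 26.5·20.7·9 = 4936.95 m³.
RT60 = 0.161 · V / A = 0.161 × 4936.95 / 123.341 = 6.444 s.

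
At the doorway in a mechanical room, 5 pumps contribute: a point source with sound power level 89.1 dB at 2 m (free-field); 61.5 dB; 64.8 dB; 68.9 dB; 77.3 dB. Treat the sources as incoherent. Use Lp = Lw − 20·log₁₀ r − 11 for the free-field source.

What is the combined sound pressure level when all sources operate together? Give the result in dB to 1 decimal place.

79.1 dB

Source at 2 m: Lp = 89.1 − 20·log₁₀(2) − 11 = 72.1 dB.
Σ 10^(Lᵢ/10) = 8.212e+07.
Combined level = 10 log₁₀(8.212e+07) = 79.1 dB.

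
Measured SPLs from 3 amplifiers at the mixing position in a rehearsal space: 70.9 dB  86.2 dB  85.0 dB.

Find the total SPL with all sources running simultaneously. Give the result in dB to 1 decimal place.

88.7 dB

Sum in the linear (power) domain: Σ 10^(Lᵢ/10) = 10^(70.9/10) + 10^(86.2/10) + 10^(85.0/10) = 7.454e+08.
Back to dB: 10·log₁₀ Σ = 88.7 dB.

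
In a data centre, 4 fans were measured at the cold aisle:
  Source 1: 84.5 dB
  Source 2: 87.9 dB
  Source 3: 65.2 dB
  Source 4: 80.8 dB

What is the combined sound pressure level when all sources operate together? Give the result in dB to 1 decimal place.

Sum in the linear (power) domain: Σ 10^(Lᵢ/10) = 10^(84.5/10) + 10^(87.9/10) + 10^(65.2/10) + 10^(80.8/10) = 1.022e+09.
Back to dB: 10·log₁₀ Σ = 90.1 dB.

90.1 dB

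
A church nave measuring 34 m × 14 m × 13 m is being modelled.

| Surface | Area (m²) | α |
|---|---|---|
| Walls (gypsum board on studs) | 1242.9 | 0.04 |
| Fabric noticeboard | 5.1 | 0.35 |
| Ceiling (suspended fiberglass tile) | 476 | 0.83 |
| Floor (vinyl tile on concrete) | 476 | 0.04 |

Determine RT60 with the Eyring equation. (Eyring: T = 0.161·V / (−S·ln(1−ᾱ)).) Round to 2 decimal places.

1.90 sec

S = Σ Sᵢ = 2200.0 m².
Σ(Sᵢαᵢ) = 1242.9·0.04 + 5.1·0.35 + 476·0.83 + 476·0.04 = 465.621.
Mean coefficient ᾱ = A/S = 0.2116.
−S·ln(1−ᾱ) = −2200.0 × ln(1 − 0.2116) = 523.049.
V = 34 × 14 × 13 = 6188 m³.
T = 0.161·V/[−S·ln(1−ᾱ)] = 0.161·6188/523.049 = 1.90 s.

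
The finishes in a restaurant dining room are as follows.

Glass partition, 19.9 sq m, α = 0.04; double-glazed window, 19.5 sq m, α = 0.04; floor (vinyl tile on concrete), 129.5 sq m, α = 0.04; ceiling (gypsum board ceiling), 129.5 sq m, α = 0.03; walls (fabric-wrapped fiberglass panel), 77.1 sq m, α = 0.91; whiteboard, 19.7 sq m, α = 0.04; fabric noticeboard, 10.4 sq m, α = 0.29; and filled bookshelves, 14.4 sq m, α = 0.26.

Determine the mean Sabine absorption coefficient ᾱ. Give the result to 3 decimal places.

S = Σ Sᵢ = 19.9 + 19.5 + 129.5 + 129.5 + 77.1 + 19.7 + 10.4 + 14.4 = 420.0 sq m.
Σ(Sᵢαᵢ) = 19.9*0.04 + 19.5*0.04 + 129.5*0.04 + 129.5*0.03 + 77.1*0.91 + 19.7*0.04 + 10.4*0.29 + 14.4*0.26 = 88.350.
ᾱ = A/S = 0.210.

0.210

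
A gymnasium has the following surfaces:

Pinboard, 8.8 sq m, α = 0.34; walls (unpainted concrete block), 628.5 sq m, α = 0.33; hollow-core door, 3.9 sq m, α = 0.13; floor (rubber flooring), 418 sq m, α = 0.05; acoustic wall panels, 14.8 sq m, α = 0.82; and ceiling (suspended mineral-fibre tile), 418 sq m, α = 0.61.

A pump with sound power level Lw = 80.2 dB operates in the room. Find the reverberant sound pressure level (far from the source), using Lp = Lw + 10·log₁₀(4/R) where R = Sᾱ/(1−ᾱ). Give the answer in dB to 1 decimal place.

57.5 dB

A = 498.920 sabins; S = 1492.0 sq m.
ᾱ = 0.3344, so room constant R = A/(1−ᾱ) = 749.579 sq m.
Lp = Lw + 10 log₁₀(4/R) = 80.2 -22.73 = 57.5 dB.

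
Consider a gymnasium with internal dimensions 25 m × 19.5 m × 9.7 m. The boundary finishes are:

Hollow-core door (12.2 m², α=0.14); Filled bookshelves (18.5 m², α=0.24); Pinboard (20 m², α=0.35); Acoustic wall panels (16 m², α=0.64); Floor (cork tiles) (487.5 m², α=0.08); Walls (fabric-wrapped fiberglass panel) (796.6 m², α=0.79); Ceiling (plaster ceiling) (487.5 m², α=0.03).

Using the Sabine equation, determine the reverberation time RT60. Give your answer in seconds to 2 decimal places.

Total absorption A = 12.2·0.14 + 18.5·0.24 + 20·0.35 + 16·0.64 + 487.5·0.08 + 796.6·0.79 + 487.5·0.03
  = 1.708 + 4.440 + 7.000 + 10.240 + 39.000 + 629.314 + 14.625 = 706.327 m² sabins.
Volume V = 25 × 19.5 × 9.7 = 4728.75 m³.
RT60 = 0.161 · V / A = 0.161 × 4728.75 / 706.327 = 1.08 s.

1.08 seconds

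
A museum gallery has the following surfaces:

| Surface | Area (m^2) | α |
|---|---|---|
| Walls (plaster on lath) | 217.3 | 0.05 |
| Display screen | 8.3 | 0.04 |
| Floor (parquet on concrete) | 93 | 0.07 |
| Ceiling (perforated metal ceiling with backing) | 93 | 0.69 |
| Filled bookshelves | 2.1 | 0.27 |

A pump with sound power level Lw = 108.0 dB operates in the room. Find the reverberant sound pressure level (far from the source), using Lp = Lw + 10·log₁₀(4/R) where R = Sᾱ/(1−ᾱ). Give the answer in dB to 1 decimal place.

Σ(Sᵢαᵢ) = 217.3·0.05 + 8.3·0.04 + 93·0.07 + 93·0.69 + 2.1·0.27 = 82.444; total area S = 413.7 m^2.
ᾱ = 0.1993, so room constant R = A/(1−ᾱ) = 102.965 m^2.
Lp = Lw + 10 log₁₀(4/R) = 108.0 -14.11 = 93.9 dB.

93.9 dB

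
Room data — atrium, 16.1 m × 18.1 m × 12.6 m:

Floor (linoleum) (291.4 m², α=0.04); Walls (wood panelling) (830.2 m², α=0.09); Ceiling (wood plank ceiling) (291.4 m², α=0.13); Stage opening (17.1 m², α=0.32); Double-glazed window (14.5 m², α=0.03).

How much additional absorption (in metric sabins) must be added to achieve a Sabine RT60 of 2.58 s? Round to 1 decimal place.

Summing Sᵢαᵢ: 11.656 + 74.718 + 37.882 + 5.472 + 0.435 → A₁ = 130.163 sabins.
V = 3671.766 m³. Required absorption A₂ = 0.161 × 3671.766 / 2.58 = 229.130 sabins.
ΔA = A₂ − A₁ = 229.130 − 130.163 = 99.0 sabins.

99.0 sabins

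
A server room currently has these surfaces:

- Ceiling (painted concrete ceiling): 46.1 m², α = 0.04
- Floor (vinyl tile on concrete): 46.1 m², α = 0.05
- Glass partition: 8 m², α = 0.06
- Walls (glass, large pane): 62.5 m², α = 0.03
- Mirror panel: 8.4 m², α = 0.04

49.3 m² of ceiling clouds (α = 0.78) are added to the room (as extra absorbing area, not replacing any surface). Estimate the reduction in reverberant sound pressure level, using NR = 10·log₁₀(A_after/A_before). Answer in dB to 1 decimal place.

Summing Sᵢαᵢ: 1.844 + 2.305 + 0.480 + 1.875 + 0.336 → A_before = 6.840 sabins.
Treatment contributes 49.3·0.78 = 38.454 sabins.
A_after = 6.840 + 38.454 = 45.294 sabins.
Reduction = 10 log₁₀(A_after/A_before) = 10 log₁₀(6.6219) = 8.2 dB.

8.2 dB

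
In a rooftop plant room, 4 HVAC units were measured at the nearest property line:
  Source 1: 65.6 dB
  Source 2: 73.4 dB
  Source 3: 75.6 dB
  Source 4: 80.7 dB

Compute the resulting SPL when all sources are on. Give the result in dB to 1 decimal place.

Σ 10^(Lᵢ/10) = 1.793e+08.
Combined level = 10 log₁₀(1.793e+08) = 82.5 dB.

82.5 dB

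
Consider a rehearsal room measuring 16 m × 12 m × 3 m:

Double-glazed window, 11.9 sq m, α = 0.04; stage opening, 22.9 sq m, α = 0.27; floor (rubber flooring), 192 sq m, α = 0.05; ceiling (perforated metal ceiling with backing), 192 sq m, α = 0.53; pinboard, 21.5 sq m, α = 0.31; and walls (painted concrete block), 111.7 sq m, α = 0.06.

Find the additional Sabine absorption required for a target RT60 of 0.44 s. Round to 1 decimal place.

79.4 sabins

Summing Sᵢαᵢ: 0.476 + 6.183 + 9.600 + 101.760 + 6.665 + 6.702 → A₁ = 131.386 sabins.
Target A₂ = 0.161·576/0.44 = 210.764 sabins (V = 576 m³).
ΔA = A₂ − A₁ = 210.764 − 131.386 = 79.4 sabins.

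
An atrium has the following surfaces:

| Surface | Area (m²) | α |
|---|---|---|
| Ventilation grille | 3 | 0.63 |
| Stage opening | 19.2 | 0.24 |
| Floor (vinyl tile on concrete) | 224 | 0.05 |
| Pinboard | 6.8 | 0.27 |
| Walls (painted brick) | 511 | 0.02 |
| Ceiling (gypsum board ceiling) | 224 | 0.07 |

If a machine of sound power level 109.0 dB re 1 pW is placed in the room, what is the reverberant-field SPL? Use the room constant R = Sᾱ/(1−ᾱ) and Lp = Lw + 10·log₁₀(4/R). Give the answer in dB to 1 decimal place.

A = 45.434 sabins; S = 988.0 m².
ᾱ = 0.0460, so room constant R = A/(1−ᾱ) = 47.625 m².
Lp = 109.0 + 10·log₁₀(4/47.625) = 109.0 + (-10.76) = 98.2 dB.

98.2 dB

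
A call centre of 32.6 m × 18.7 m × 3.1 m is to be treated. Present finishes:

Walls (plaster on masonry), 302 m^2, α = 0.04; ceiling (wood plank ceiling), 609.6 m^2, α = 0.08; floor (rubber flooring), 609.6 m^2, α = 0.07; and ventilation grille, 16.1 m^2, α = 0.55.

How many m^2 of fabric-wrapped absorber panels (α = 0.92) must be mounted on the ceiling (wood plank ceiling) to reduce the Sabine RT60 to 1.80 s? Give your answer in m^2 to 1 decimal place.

67.5

Summing Sᵢαᵢ: 12.080 + 48.768 + 42.672 + 8.855 → A₁ = 112.375 sabins.
Required A₂ = 0.161·1889.822/1.80 = 169.034 sabins.
ΔA needed = 169.034 − 112.375 = 56.659 sabins.
Each m^2 of panel replacing the ceiling (wood plank ceiling) adds (0.92 − 0.08) = 0.84 sabins.
Area = ΔA/Δα = 56.659/0.84 = 67.5 m^2.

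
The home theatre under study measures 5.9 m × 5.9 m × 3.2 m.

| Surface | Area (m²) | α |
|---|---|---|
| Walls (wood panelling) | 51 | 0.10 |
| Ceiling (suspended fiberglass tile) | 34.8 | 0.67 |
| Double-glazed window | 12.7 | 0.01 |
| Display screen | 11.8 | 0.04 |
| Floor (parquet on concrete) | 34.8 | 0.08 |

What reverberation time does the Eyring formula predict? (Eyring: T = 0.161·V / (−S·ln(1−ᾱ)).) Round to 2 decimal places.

0.50 seconds

Total surface area S = 51 + 34.8 + 12.7 + 11.8 + 34.8 = 145.1 m².
Σ(Sᵢαᵢ) = 51·0.10 + 34.8·0.67 + 12.7·0.01 + 11.8·0.04 + 34.8·0.08 = 31.799.
Mean coefficient ᾱ = A/S = 0.2192.
−S·ln(1−ᾱ) = −145.1 × ln(1 − 0.2192) = 35.903.
V = 5.9 × 5.9 × 3.2 = 111.392 m³.
RT60 = 0.161 × 111.392 / 35.903 = 0.50 s.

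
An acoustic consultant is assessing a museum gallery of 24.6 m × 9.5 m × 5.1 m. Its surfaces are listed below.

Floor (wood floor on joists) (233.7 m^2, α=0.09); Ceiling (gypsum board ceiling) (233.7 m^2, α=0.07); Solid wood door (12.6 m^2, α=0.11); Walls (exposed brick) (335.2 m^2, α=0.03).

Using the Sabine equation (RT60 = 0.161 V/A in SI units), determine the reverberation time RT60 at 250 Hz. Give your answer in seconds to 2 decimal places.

A = Σ Sᵢαᵢ = 233.7·0.09 + 233.7·0.07 + 12.6·0.11 + 335.2·0.03 = 48.834 sabins.
V = 24.6·9.5·5.1 = 1191.87 m³.
T = 0.161 V/A = 0.161·1191.87/48.834 = 3.93 s.

3.93 s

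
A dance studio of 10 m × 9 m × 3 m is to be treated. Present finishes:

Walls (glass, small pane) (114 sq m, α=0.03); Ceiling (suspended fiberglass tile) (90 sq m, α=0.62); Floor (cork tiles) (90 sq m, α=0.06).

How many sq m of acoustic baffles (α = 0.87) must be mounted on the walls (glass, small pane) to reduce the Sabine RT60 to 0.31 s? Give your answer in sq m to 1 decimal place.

Equivalent absorption area: A₁ = 114×0.03 + 90×0.62 + 90×0.06 = 64.620 sq m.
Required A₂ = 0.161·270/0.31 = 140.226 sabins.
Absorption to add: 140.226 − 64.620 = 75.606 sabins.
Net gain per sq m: Δα = 0.87 − 0.03 = 0.84.
Area = ΔA/Δα = 75.606/0.84 = 90.0 sq m.

90.0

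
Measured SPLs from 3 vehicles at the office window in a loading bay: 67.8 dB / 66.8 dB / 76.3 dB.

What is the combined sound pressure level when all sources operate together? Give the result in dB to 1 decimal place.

Σ 10^(Lᵢ/10) = 5.347e+07.
L_total = 10·log₁₀(5.347e+07) = 77.3 dB.

77.3 dB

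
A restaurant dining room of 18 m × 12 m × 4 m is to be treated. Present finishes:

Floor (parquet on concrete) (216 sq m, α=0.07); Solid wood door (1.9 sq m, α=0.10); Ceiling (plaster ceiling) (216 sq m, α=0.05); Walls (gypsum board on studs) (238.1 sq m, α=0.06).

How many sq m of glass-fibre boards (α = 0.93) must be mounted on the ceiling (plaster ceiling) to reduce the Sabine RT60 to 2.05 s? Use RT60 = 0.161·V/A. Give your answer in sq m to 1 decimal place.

31.2

Equivalent absorption area: A₁ = 216×0.07 + 1.9×0.10 + 216×0.05 + 238.1×0.06 = 40.396 sq m.
Required A₂ = 0.161·864/2.05 = 67.856 sabins.
ΔA needed = 67.856 − 40.396 = 27.460 sabins.
Net gain per sq m: Δα = 0.93 − 0.05 = 0.88.
Area = ΔA/Δα = 27.460/0.88 = 31.2 sq m.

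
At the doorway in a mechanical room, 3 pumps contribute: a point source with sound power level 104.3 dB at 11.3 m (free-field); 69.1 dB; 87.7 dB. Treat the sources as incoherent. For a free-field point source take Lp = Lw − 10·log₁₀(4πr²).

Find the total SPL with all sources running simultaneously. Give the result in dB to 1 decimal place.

87.9 dB

Source at 11.3 m: Lp = 104.3 − 10·log₁₀(4π·11.3²) = 104.3 − 10·log₁₀(1604.600) = 72.2 dB.
Sum in the linear (power) domain: Σ 10^(Lᵢ/10) = 10^(72.2/10) + 10^(69.1/10) + 10^(87.7/10) = 6.136e+08.
Combined level = 10 log₁₀(6.136e+08) = 87.9 dB.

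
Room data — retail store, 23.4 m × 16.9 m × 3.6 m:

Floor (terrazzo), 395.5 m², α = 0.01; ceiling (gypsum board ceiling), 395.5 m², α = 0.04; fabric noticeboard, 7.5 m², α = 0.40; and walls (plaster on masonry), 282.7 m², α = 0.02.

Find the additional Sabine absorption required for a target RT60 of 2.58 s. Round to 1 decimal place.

Equivalent absorption area: A₁ = 395.5×0.01 + 395.5×0.04 + 7.5×0.40 + 282.7×0.02 = 28.429 m².
Target A₂ = 0.161·1423.656/2.58 = 88.841 sabins (V = 1423.656 m³).
ΔA = A₂ − A₁ = 88.841 − 28.429 = 60.4 sabins.

60.4 sabins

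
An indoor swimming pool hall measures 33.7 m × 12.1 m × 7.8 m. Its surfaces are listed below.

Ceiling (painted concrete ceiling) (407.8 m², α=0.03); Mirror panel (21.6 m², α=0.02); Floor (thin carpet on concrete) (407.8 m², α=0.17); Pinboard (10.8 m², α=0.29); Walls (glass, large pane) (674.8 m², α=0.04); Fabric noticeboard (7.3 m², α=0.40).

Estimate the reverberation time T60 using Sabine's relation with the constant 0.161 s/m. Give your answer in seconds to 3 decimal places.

4.451 s

Equivalent absorption area: A = 407.8*0.03 + 21.6*0.02 + 407.8*0.17 + 10.8*0.29 + 674.8*0.04 + 7.3*0.40 = 115.036 m².
Volume V = 33.7 × 12.1 × 7.8 = 3180.606 m³.
RT60 = 0.161 · V / A = 0.161 × 3180.606 / 115.036 = 4.451 s.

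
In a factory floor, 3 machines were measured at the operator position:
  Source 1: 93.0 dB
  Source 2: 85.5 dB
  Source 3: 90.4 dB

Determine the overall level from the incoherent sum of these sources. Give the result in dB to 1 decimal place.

95.4 dB

Converting to relative power and adding: 10^(93.0/10) + 10^(85.5/10) + 10^(90.4/10) = 3.447e+09.
Combined level = 10 log₁₀(3.447e+09) = 95.4 dB.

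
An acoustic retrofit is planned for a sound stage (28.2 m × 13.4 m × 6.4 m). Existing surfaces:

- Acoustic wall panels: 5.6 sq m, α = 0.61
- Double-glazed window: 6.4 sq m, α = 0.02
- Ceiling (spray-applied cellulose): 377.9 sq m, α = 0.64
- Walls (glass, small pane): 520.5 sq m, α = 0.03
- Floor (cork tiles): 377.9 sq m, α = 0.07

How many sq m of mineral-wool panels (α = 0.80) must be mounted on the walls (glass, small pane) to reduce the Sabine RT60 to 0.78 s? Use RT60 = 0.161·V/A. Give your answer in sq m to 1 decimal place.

Equivalent absorption area: A₁ = 5.6·0.61 + 6.4·0.02 + 377.9·0.64 + 520.5·0.03 + 377.9·0.07 = 287.468 sq m.
V = 2418.432 m³. Target absorption A₂ = 0.161 × 2418.432 / 0.78 = 499.189 sabins.
ΔA needed = 499.189 − 287.468 = 211.721 sabins.
Net gain per sq m: Δα = 0.80 − 0.03 = 0.77.
Area = ΔA/Δα = 211.721/0.77 = 275.0 sq m.

275.0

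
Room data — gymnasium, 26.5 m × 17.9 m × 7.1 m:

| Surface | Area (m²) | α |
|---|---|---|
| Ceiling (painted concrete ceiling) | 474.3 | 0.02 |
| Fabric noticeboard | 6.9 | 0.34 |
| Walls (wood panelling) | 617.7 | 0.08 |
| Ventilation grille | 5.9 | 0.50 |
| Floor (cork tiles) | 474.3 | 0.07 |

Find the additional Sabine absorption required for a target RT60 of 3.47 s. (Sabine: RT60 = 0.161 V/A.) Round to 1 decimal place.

58.9 sabins

A₁ = Σ Sᵢαᵢ = 474.3×0.02 + 6.9×0.34 + 617.7×0.08 + 5.9×0.50 + 474.3×0.07 = 97.399 sabins.
V = 3367.885 m³. Required absorption A₂ = 0.161 × 3367.885 / 3.47 = 156.262 sabins.
Shortfall: 156.262 − 97.399 = 58.9 sabins.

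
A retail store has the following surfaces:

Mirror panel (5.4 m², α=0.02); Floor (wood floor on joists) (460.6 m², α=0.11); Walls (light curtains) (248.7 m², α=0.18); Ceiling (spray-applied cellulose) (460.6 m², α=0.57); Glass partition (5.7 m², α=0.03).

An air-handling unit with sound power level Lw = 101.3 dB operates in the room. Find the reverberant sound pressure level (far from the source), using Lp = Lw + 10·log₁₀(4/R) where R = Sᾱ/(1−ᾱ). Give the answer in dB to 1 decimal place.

80.2 dB

Σ(Sᵢαᵢ) = 5.4·0.02 + 460.6·0.11 + 248.7·0.18 + 460.6·0.57 + 5.7·0.03 = 358.253; total area S = 1181.0 m².
ᾱ = 0.3033, so room constant R = A/(1−ᾱ) = 514.214 m².
Lp = 101.3 + 10·log₁₀(4/514.214) = 101.3 + (-21.09) = 80.2 dB.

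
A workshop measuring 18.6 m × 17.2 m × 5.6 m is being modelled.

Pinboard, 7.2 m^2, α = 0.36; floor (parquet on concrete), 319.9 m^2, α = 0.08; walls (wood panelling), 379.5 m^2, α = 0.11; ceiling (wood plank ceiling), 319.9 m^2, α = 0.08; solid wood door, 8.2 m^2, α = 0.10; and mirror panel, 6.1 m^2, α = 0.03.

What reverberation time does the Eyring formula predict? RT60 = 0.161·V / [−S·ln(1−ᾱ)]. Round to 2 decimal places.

S = Σ Sᵢ = 1040.8 m^2.
Σ(Sᵢαᵢ) = 7.2·0.36 + 319.9·0.08 + 379.5·0.11 + 319.9·0.08 + 8.2·0.10 + 6.1·0.03 = 96.524.
Mean coefficient ᾱ = A/S = 0.0927.
Eyring denominator: −S ln(1−ᾱ) = 101.251.
V = 18.6 × 17.2 × 5.6 = 1791.552 m³.
RT60 = 0.161 × 1791.552 / 101.251 = 2.85 s.

2.85 sec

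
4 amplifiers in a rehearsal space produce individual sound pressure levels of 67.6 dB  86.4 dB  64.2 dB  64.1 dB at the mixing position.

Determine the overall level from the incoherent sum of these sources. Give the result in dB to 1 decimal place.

86.5 dB

Σ 10^(Lᵢ/10) = 4.475e+08.
Back to dB: 10·log₁₀ Σ = 86.5 dB.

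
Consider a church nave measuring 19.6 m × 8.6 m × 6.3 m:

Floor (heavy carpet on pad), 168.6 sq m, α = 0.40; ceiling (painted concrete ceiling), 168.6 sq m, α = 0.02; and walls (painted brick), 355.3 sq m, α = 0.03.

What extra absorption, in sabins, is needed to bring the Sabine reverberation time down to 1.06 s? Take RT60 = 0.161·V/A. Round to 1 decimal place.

Total absorption A₁ = 168.6*0.40 + 168.6*0.02 + 355.3*0.03
  = 67.440 + 3.372 + 10.659 = 81.471 sq m sabins.
Target A₂ = 0.161·1061.928/1.06 = 161.293 sabins (V = 1061.928 m³).
Shortfall: 161.293 − 81.471 = 79.8 sabins.

79.8 sabins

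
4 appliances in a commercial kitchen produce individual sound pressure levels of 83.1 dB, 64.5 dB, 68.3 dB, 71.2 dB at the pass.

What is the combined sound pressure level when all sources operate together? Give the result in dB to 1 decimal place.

83.6 dB

Converting to relative power and adding: 10^(83.1/10) + 10^(64.5/10) + 10^(68.3/10) + 10^(71.2/10) = 2.269e+08.
L_total = 10·log₁₀(2.269e+08) = 83.6 dB.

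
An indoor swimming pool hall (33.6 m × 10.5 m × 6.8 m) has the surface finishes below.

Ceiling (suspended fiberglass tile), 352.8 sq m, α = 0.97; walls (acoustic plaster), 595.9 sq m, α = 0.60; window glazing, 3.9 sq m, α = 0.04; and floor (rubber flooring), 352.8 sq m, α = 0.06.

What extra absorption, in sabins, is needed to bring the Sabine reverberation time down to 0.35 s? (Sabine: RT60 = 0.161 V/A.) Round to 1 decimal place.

382.5 sabins

Summing Sᵢαᵢ: 342.216 + 357.540 + 0.156 + 21.168 → A₁ = 721.080 sabins.
Target A₂ = 0.161·2399.04/0.35 = 1103.558 sabins (V = 2399.04 m³).
Additional absorption ΔA = 1103.558 − 721.080 = 382.5 sabins.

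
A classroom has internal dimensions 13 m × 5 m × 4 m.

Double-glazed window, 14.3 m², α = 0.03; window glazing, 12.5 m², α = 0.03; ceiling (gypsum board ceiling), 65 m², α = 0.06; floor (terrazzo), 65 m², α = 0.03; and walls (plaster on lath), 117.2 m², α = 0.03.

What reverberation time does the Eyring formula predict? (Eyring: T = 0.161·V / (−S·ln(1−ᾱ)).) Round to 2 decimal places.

4.04 s

S = Σ Sᵢ = 274.0 m².
Σ(Sᵢαᵢ) = 14.3·0.03 + 12.5·0.03 + 65·0.06 + 65·0.03 + 117.2·0.03 = 10.170.
ᾱ = 10.170 / 274.0 = 0.0371.
Eyring denominator: −S ln(1−ᾱ) = 10.359.
V = 13 × 5 × 4 = 260 m³.
RT60 = 0.161 × 260 / 10.359 = 4.04 s.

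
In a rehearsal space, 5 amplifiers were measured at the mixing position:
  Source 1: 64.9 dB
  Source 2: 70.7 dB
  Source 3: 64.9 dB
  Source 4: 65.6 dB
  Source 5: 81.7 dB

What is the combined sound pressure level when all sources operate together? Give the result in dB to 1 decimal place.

82.3 dB

Sum in the linear (power) domain: Σ 10^(Lᵢ/10) = 10^(64.9/10) + 10^(70.7/10) + 10^(64.9/10) + 10^(65.6/10) + 10^(81.7/10) = 1.695e+08.
Back to dB: 10·log₁₀ Σ = 82.3 dB.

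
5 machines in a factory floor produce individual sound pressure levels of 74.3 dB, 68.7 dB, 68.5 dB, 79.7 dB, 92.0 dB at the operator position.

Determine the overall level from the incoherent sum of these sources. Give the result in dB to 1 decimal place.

Converting to relative power and adding: 10^(74.3/10) + 10^(68.7/10) + 10^(68.5/10) + 10^(79.7/10) + 10^(92.0/10) = 1.72e+09.
Back to dB: 10·log₁₀ Σ = 92.4 dB.

92.4 dB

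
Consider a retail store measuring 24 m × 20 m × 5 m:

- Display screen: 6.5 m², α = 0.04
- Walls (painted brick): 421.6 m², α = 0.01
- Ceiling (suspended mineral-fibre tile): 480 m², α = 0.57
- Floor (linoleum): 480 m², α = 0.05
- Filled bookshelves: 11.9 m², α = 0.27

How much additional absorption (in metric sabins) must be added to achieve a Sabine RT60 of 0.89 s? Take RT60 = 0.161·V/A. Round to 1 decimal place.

A₁ = Σ Sᵢαᵢ = 6.5*0.04 + 421.6*0.01 + 480*0.57 + 480*0.05 + 11.9*0.27 = 305.289 sabins.
For T = 0.89 s, need A₂ = 0.161·V/T = 0.161·2400/0.89 = 434.157 sabins.
ΔA = A₂ − A₁ = 434.157 − 305.289 = 128.9 sabins.

128.9 sabins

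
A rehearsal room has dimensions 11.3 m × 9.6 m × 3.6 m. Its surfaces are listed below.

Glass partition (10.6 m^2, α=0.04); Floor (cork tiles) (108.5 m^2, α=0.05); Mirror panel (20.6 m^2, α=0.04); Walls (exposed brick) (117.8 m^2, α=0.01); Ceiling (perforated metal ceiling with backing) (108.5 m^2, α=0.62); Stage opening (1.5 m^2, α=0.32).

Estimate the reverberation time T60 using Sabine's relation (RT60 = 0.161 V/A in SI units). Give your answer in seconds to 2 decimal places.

0.83 s

A = Σ Sᵢαᵢ = 10.6×0.04 + 108.5×0.05 + 20.6×0.04 + 117.8×0.01 + 108.5×0.62 + 1.5×0.32 = 75.601 sabins.
Room volume: 390.528 m³.
T = 0.161 V/A = 0.161·390.528/75.601 = 0.83 s.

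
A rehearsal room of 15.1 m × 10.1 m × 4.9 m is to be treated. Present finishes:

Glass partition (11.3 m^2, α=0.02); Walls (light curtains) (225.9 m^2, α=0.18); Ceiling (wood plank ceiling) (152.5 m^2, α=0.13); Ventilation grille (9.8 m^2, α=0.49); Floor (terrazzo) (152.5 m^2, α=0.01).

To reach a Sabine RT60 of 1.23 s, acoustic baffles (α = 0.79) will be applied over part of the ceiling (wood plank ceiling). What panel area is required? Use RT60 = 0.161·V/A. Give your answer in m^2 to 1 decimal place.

A₁ = Σ Sᵢαᵢ = 11.3×0.02 + 225.9×0.18 + 152.5×0.13 + 9.8×0.49 + 152.5×0.01 = 67.040 sabins.
Required A₂ = 0.161·747.299/1.23 = 97.817 sabins.
ΔA needed = 97.817 − 67.040 = 30.777 sabins.
Each m^2 of panel replacing the ceiling (wood plank ceiling) adds (0.79 − 0.13) = 0.66 sabins.
Area = ΔA/Δα = 30.777/0.66 = 46.6 m^2.

46.6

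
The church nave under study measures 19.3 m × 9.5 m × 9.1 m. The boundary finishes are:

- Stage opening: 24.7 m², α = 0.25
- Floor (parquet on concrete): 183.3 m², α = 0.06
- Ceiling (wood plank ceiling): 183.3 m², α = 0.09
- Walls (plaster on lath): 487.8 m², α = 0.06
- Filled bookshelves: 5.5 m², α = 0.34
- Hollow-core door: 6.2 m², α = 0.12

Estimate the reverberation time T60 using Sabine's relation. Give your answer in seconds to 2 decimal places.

Total absorption A = 24.7·0.25 + 183.3·0.06 + 183.3·0.09 + 487.8·0.06 + 5.5·0.34 + 6.2·0.12
  = 6.175 + 10.998 + 16.497 + 29.268 + 1.870 + 0.744 = 65.552 m² sabins.
V = 19.3·9.5·9.1 = 1668.485 m³.
RT60 = 0.161 · V / A = 0.161 × 1668.485 / 65.552 = 4.10 s.

4.10 s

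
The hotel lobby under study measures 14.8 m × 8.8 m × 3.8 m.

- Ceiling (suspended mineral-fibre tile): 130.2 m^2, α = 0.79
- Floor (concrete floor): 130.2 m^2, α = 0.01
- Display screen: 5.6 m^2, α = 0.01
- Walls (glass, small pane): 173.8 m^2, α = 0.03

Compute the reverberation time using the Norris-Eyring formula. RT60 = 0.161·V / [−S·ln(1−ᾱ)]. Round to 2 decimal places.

Total surface area S = 130.2 + 130.2 + 5.6 + 173.8 = 439.8 m^2.
Σ(Sᵢαᵢ) = 130.2·0.79 + 130.2·0.01 + 5.6·0.01 + 173.8·0.03 = 109.430.
Mean coefficient ᾱ = A/S = 0.2488.
−S·ln(1−ᾱ) = −439.8 × ln(1 − 0.2488) = 125.819.
V = 14.8 × 8.8 × 3.8 = 494.912 m³.
RT60 = 0.161 × 494.912 / 125.819 = 0.63 s.

0.63 seconds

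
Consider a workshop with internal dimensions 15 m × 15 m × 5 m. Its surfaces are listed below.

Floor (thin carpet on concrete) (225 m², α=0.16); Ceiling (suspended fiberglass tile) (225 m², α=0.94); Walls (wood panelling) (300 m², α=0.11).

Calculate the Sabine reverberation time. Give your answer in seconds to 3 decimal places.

Equivalent absorption area: A = 225*0.16 + 225*0.94 + 300*0.11 = 280.500 m².
V = 15·15·5 = 1125 m³.
T = 0.161 V/A = 0.161·1125/280.500 = 0.646 s.

0.646 sec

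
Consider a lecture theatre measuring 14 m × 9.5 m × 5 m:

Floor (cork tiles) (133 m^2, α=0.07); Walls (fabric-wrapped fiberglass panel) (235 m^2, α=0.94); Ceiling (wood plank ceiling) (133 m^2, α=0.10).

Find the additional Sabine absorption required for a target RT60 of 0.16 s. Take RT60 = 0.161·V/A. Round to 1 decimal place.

A₁ = Σ Sᵢαᵢ = 133×0.07 + 235×0.94 + 133×0.10 = 243.510 sabins.
For T = 0.16 s, need A₂ = 0.161·V/T = 0.161·665/0.16 = 669.156 sabins.
Shortfall: 669.156 − 243.510 = 425.6 sabins.

425.6 sabins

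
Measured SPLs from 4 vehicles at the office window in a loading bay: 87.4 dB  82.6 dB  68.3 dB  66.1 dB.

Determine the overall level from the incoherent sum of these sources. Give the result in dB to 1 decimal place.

88.7 dB

Sum in the linear (power) domain: Σ 10^(Lᵢ/10) = 10^(87.4/10) + 10^(82.6/10) + 10^(68.3/10) + 10^(66.1/10) = 7.423e+08.
L_total = 10·log₁₀(7.423e+08) = 88.7 dB.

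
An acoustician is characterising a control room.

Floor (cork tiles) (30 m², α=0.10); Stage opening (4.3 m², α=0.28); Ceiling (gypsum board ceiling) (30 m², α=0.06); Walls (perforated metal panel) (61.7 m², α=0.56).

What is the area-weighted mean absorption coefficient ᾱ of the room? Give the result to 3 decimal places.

0.322

Total surface area S = 126.0 m².
Σ(Sᵢαᵢ) = 30*0.10 + 4.3*0.28 + 30*0.06 + 61.7*0.56 = 40.556.
ᾱ = A/S = 0.322.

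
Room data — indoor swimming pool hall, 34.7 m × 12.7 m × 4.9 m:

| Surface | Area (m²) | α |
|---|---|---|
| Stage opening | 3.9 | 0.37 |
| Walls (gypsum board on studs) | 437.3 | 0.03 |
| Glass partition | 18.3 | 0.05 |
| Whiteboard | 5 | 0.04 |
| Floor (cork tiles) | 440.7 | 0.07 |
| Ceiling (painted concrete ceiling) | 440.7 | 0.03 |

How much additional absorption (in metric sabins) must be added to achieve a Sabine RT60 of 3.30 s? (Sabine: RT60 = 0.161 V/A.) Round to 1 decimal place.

A₁ = Σ Sᵢαᵢ = 3.9×0.37 + 437.3×0.03 + 18.3×0.05 + 5×0.04 + 440.7×0.07 + 440.7×0.03 = 59.747 sabins.
V = 2159.381 m³. Required absorption A₂ = 0.161 × 2159.381 / 3.30 = 105.352 sabins.
ΔA = A₂ − A₁ = 105.352 − 59.747 = 45.6 sabins.

45.6 sabins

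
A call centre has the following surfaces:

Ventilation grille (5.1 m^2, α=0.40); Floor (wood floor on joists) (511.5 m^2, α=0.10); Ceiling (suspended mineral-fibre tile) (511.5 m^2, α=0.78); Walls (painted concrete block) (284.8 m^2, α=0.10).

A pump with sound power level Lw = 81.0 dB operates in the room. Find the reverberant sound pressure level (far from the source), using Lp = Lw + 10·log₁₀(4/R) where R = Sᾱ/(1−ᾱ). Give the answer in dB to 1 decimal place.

58.2 dB

A = 480.640 sabins; S = 1312.9 m^2.
ᾱ = 0.3661, so room constant R = A/(1−ᾱ) = 758.227 m^2.
Lp = 81.0 + 10·log₁₀(4/758.227) = 81.0 + (-22.78) = 58.2 dB.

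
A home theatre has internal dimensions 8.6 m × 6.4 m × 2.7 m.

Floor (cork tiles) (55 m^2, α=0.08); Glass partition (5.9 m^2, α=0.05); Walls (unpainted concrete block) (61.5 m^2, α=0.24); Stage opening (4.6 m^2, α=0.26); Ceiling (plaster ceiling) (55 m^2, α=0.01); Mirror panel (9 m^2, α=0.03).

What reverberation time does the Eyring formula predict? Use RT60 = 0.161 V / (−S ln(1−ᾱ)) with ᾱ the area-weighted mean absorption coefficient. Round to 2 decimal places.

Total surface area S = 55 + 5.9 + 61.5 + 4.6 + 55 + 9 = 191.0 m^2.
Absorption A = 55·0.08 + 5.9·0.05 + 61.5·0.24 + 4.6·0.26 + 55·0.01 + 9·0.03 = 21.471 sabins.
ᾱ = 21.471 / 191.0 = 0.1124.
Eyring denominator: −S ln(1−ᾱ) = 22.774.
V = 8.6 × 6.4 × 2.7 = 148.608 m³.
RT60 = 0.161 × 148.608 / 22.774 = 1.05 s.

1.05 s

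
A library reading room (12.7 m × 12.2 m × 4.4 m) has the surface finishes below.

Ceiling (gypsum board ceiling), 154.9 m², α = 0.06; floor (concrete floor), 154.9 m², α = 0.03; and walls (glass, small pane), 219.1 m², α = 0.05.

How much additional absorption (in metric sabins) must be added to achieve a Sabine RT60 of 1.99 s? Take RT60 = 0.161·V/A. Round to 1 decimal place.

30.3 sabins

A₁ = Σ Sᵢαᵢ = 154.9*0.06 + 154.9*0.03 + 219.1*0.05 = 24.896 sabins.
Target A₂ = 0.161·681.736/1.99 = 55.156 sabins (V = 681.736 m³).
ΔA = A₂ − A₁ = 55.156 − 24.896 = 30.3 sabins.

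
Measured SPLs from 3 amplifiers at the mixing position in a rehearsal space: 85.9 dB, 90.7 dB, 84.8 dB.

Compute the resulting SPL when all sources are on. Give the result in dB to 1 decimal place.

92.7 dB

Converting to relative power and adding: 10^(85.9/10) + 10^(90.7/10) + 10^(84.8/10) = 1.866e+09.
Back to dB: 10·log₁₀ Σ = 92.7 dB.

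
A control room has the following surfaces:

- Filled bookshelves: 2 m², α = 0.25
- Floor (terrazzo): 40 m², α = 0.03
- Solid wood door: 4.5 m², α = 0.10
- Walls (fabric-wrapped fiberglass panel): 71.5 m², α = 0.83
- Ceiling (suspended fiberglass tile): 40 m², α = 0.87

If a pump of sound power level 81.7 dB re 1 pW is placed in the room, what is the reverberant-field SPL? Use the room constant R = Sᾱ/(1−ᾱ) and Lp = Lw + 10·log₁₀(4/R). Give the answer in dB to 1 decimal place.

A = 96.295 sabins; S = 158.0 m².
ᾱ = 96.295/158.0 = 0.6095; R = Sᾱ/(1−ᾱ) = 96.295/(1−0.6095) = 246.594 m².
Lp = 81.7 + 10·log₁₀(4/246.594) = 81.7 + (-17.90) = 63.8 dB.

63.8 dB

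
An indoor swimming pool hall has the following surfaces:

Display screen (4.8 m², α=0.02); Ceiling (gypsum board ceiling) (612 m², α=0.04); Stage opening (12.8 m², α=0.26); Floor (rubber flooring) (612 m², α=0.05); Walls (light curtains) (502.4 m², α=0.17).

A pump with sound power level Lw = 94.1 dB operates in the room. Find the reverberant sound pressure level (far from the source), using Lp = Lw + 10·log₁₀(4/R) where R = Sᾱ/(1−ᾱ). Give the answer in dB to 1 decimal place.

A = 143.912 sabins; S = 1744.0 m².
ᾱ = 0.0825, so room constant R = A/(1−ᾱ) = 156.852 m².
Lp = Lw + 10 log₁₀(4/R) = 94.1 -15.93 = 78.2 dB.

78.2 dB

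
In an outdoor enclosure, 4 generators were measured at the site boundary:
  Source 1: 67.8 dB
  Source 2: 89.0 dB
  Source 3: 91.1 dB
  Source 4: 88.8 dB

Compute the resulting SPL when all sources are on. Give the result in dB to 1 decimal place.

Converting to relative power and adding: 10^(67.8/10) + 10^(89.0/10) + 10^(91.1/10) + 10^(88.8/10) = 2.847e+09.
Back to dB: 10·log₁₀ Σ = 94.5 dB.

94.5 dB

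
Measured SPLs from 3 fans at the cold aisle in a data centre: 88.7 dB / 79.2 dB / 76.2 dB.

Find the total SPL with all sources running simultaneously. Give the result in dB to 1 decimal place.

89.4 dB

Sum in the linear (power) domain: Σ 10^(Lᵢ/10) = 10^(88.7/10) + 10^(79.2/10) + 10^(76.2/10) = 8.662e+08.
Combined level = 10 log₁₀(8.662e+08) = 89.4 dB.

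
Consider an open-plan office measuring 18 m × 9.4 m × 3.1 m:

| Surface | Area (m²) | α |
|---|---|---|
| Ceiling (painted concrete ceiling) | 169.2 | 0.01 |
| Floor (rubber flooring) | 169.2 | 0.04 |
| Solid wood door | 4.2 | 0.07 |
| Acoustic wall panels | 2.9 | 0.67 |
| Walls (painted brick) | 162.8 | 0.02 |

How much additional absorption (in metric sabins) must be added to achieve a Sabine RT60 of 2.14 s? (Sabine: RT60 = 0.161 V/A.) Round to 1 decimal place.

Summing Sᵢαᵢ: 1.692 + 6.768 + 0.294 + 1.943 + 3.256 → A₁ = 13.953 sabins.
V = 524.52 m³. Required absorption A₂ = 0.161 × 524.52 / 2.14 = 39.462 sabins.
Additional absorption ΔA = 39.462 − 13.953 = 25.5 sabins.

25.5 sabins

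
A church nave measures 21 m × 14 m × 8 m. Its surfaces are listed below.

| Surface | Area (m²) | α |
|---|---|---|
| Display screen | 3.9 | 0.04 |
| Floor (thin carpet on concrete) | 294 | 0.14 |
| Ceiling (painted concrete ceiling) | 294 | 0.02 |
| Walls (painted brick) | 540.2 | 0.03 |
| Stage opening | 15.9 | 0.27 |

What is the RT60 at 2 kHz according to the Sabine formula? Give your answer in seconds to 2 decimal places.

5.59 sec

Total absorption A = 3.9·0.04 + 294·0.14 + 294·0.02 + 540.2·0.03 + 15.9·0.27
  = 0.156 + 41.160 + 5.880 + 16.206 + 4.293 = 67.695 m² sabins.
Volume V = 21 × 14 × 8 = 2352 m³.
Sabine: RT60 = 0.161 × 2352 / 67.695 = 5.59 s.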